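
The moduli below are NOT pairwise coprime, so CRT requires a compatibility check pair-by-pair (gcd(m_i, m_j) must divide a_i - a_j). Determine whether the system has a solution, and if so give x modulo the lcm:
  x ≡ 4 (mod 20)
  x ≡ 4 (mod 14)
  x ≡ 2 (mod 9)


Moduli 20, 14, 9 are not pairwise coprime, so CRT works modulo lcm(m_i) when all pairwise compatibility conditions hold.
Pairwise compatibility: gcd(m_i, m_j) must divide a_i - a_j for every pair.
Merge one congruence at a time:
  Start: x ≡ 4 (mod 20).
  Combine with x ≡ 4 (mod 14): gcd(20, 14) = 2; 4 - 4 = 0, which IS divisible by 2, so compatible.
    Write x = 4 + 20·t and substitute into x ≡ 4 (mod 14): 20·t ≡ 4 − 4 = 0 (mod 14).
    Divide the congruence (and modulus) by g = 2: 10·t ≡ 0 (mod 7).
    Reduce coefficients mod 7: 3·t ≡ 0 (mod 7).
    The inverse of 3 mod 7 is 5 (since 3·5 = 15 = 2·7 + 1), so t ≡ 5·0 = 0 ≡ 0 (mod 7).
    Then x = 4 + 20·0 = 4, valid modulo lcm(20, 14) = 140: x ≡ 4 (mod 140).
  Combine with x ≡ 2 (mod 9): gcd(140, 9) = 1; 2 - 4 = -2, which IS divisible by 1, so compatible.
    Write x = 4 + 140·t and substitute into x ≡ 2 (mod 9): 140·t ≡ 2 − 4 = -2 (mod 9).
    Reduce coefficients mod 9: 5·t ≡ 7 (mod 9).
    The inverse of 5 mod 9 is 2 (since 5·2 = 10 = 1·9 + 1), so t ≡ 2·7 = 14 ≡ 5 (mod 9).
    Then x = 4 + 140·5 = 704, valid modulo lcm(140, 9) = 1260: x ≡ 704 (mod 1260).
Verify: 704 mod 20 = 4, 704 mod 14 = 4, 704 mod 9 = 2.

x ≡ 704 (mod 1260).


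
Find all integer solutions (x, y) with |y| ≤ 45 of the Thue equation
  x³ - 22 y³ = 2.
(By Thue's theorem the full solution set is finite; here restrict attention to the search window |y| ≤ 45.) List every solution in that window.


The equation is x³ - 22y³ = 2. For fixed y, x³ = 22·y³ + 2, so a solution requires the RHS to be a perfect cube.
Strategy: iterate y from -45 to 45, compute RHS = 22·y³ + 2, and check whether it is a (positive or negative) perfect cube.
Check small values of y:
  y = 0: RHS = 2 is not a perfect cube.
  y = 1: RHS = 24 is not a perfect cube.
  y = -1: RHS = -20 is not a perfect cube.
  y = 2: RHS = 178 is not a perfect cube.
  y = -2: RHS = -174 is not a perfect cube.
  y = 3: RHS = 596 is not a perfect cube.
  y = -3: RHS = -592 is not a perfect cube.
Continuing the search up to |y| = 45 finds no solutions either.
No (x, y) in the scanned range satisfies the equation.

No integer solutions with |y| ≤ 45.


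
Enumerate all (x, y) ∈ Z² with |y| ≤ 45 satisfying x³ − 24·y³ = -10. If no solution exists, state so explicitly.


The equation is x³ - 24y³ = -10. For fixed y, x³ = 24·y³ − 10, so a solution requires the RHS to be a perfect cube.
Strategy: iterate y from -45 to 45, compute RHS = 24·y³ − 10, and check whether it is a (positive or negative) perfect cube.
Check small values of y:
  y = 0: RHS = -10 is not a perfect cube.
  y = 1: RHS = 14 is not a perfect cube.
  y = -1: RHS = -34 is not a perfect cube.
  y = 2: RHS = 182 is not a perfect cube.
  y = -2: RHS = -202 is not a perfect cube.
  y = 3: RHS = 638 is not a perfect cube.
  y = -3: RHS = -658 is not a perfect cube.
Continuing the search up to |y| = 45 finds no solutions either.
No (x, y) in the scanned range satisfies the equation.

No integer solutions with |y| ≤ 45.


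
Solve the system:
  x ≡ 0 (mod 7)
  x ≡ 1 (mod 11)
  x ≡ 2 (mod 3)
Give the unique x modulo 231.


Moduli 7, 11, 3 are pairwise coprime; by CRT there is a unique solution modulo M = 7 · 11 · 3 = 231.
Solve pairwise, accumulating the modulus:
  Start with x ≡ 0 (mod 7).
  Combine with x ≡ 1 (mod 11): since gcd(7, 11) = 1, we get a unique residue mod 77.
    Write x = 0 + 7·t and substitute into x ≡ 1 (mod 11): 7·t ≡ 1 − 0 = 1 (mod 11).
    The inverse of 7 mod 11 is 8 (since 7·8 = 56 = 5·11 + 1), so t ≡ 8·1 = 8 ≡ 8 (mod 11).
    Then x = 0 + 7·8 = 56, valid modulo lcm(7, 11) = 77: x ≡ 56 (mod 77).
  Combine with x ≡ 2 (mod 3): since gcd(77, 3) = 1, we get a unique residue mod 231.
    Write x = 56 + 77·t and substitute into x ≡ 2 (mod 3): 77·t ≡ 2 − 56 = -54 (mod 3).
    Reduce coefficients mod 3: 2·t ≡ 0 (mod 3).
    The inverse of 2 mod 3 is 2 (since 2·2 = 4 = 1·3 + 1), so t ≡ 2·0 = 0 ≡ 0 (mod 3).
    Then x = 56 + 77·0 = 56, valid modulo lcm(77, 3) = 231: x ≡ 56 (mod 231).
Verify: 56 mod 7 = 0 ✓, 56 mod 11 = 1 ✓, 56 mod 3 = 2 ✓.

x ≡ 56 (mod 231).


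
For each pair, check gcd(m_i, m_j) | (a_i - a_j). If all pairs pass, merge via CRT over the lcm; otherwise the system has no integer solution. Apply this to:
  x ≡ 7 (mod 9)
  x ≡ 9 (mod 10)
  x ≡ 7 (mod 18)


Moduli 9, 10, 18 are not pairwise coprime, so CRT works modulo lcm(m_i) when all pairwise compatibility conditions hold.
Pairwise compatibility: gcd(m_i, m_j) must divide a_i - a_j for every pair.
Merge one congruence at a time:
  Start: x ≡ 7 (mod 9).
  Combine with x ≡ 9 (mod 10): gcd(9, 10) = 1; 9 - 7 = 2, which IS divisible by 1, so compatible.
    Write x = 7 + 9·t and substitute into x ≡ 9 (mod 10): 9·t ≡ 9 − 7 = 2 (mod 10).
    The inverse of 9 mod 10 is 9 (since 9·9 = 81 = 8·10 + 1), so t ≡ 9·2 = 18 ≡ 8 (mod 10).
    Then x = 7 + 9·8 = 79, valid modulo lcm(9, 10) = 90: x ≡ 79 (mod 90).
  Combine with x ≡ 7 (mod 18): gcd(90, 18) = 18; 7 - 79 = -72, which IS divisible by 18, so compatible.
    Write x = 79 + 90·t and substitute into x ≡ 7 (mod 18): 90·t ≡ 7 − 79 = -72 (mod 18).
    Divide the congruence (and modulus) by g = 18: 5·t ≡ -4 (mod 1).
    Modulo 1 every t works; take t = 0.
    Then x = 79 + 90·0 = 79, valid modulo lcm(90, 18) = 90: x ≡ 79 (mod 90).
Verify: 79 mod 9 = 7, 79 mod 10 = 9, 79 mod 18 = 7.

x ≡ 79 (mod 90).


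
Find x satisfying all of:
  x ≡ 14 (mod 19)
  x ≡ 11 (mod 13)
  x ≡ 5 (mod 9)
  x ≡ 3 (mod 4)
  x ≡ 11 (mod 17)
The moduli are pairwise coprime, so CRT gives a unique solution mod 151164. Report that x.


Product of moduli M = 19 · 13 · 9 · 4 · 17 = 151164.
Merge one congruence at a time:
  Start: x ≡ 14 (mod 19).
  Combine with x ≡ 11 (mod 13); new modulus lcm = 247.
    Write x = 14 + 19·t and substitute into x ≡ 11 (mod 13): 19·t ≡ 11 − 14 = -3 (mod 13).
    Reduce coefficients mod 13: 6·t ≡ 10 (mod 13).
    The inverse of 6 mod 13 is 11 (since 6·11 = 66 = 5·13 + 1), so t ≡ 11·10 = 110 ≡ 6 (mod 13).
    Then x = 14 + 19·6 = 128, valid modulo lcm(19, 13) = 247: x ≡ 128 (mod 247).
  Combine with x ≡ 5 (mod 9); new modulus lcm = 2223.
    Write x = 128 + 247·t and substitute into x ≡ 5 (mod 9): 247·t ≡ 5 − 128 = -123 (mod 9).
    Reduce coefficients mod 9: 4·t ≡ 3 (mod 9).
    The inverse of 4 mod 9 is 7 (since 4·7 = 28 = 3·9 + 1), so t ≡ 7·3 = 21 ≡ 3 (mod 9).
    Then x = 128 + 247·3 = 869, valid modulo lcm(247, 9) = 2223: x ≡ 869 (mod 2223).
  Combine with x ≡ 3 (mod 4); new modulus lcm = 8892.
    Write x = 869 + 2223·t and substitute into x ≡ 3 (mod 4): 2223·t ≡ 3 − 869 = -866 (mod 4).
    Reduce coefficients mod 4: 3·t ≡ 2 (mod 4).
    The inverse of 3 mod 4 is 3 (since 3·3 = 9 = 2·4 + 1), so t ≡ 3·2 = 6 ≡ 2 (mod 4).
    Then x = 869 + 2223·2 = 5315, valid modulo lcm(2223, 4) = 8892: x ≡ 5315 (mod 8892).
  Combine with x ≡ 11 (mod 17); new modulus lcm = 151164.
    Write x = 5315 + 8892·t and substitute into x ≡ 11 (mod 17): 8892·t ≡ 11 − 5315 = -5304 (mod 17).
    Reduce coefficients mod 17: 1·t ≡ 0 (mod 17).
    So t ≡ 0 (mod 17).
    Then x = 5315 + 8892·0 = 5315, valid modulo lcm(8892, 17) = 151164: x ≡ 5315 (mod 151164).
Verify against each original: 5315 mod 19 = 14, 5315 mod 13 = 11, 5315 mod 9 = 5, 5315 mod 4 = 3, 5315 mod 17 = 11.

x ≡ 5315 (mod 151164).


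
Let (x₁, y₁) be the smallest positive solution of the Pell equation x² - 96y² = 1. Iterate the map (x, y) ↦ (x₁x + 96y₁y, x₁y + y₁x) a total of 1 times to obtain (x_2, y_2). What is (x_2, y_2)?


Step 1: Find the fundamental solution (x₁, y₁) of x² - 96y² = 1.
  Expand √96 as a continued fraction. a₀ = ⌊√96⌋ = 9; iterate m_{k+1} = d_k·a_k − m_k, d_{k+1} = (96 − m_{k+1}²)/d_k, a_{k+1} = ⌊(a₀ + m_{k+1})/d_{k+1}⌋ (starting m₀ = 0, d₀ = 1), with convergents p_k = a_k·p_{k-1} + p_{k-2}, q_k = a_k·q_{k-1} + q_{k-2} (p₋₁ = 1, q₋₁ = 0):
  k = 0: a₀ = 9; p₀/q₀ = 9/1; p₀² − 96·q₀² = 81 − 96 = -15.
  k = 1: m = 9, d = 15, a = ⌊(9 + 9)/15⌋ = 1; p/q = (1·9 + 1)/(1·1 + 0) = 10/1; p² − 96·q² = 100 − 96 = 4.
  k = 2: m = 6, d = 4, a = ⌊(9 + 6)/4⌋ = 3; p/q = (3·10 + 9)/(3·1 + 1) = 39/4; p² − 96·q² = 1521 − 1536 = -15.
  k = 3: m = 6, d = 15, a = ⌊(9 + 6)/15⌋ = 1; p/q = (1·39 + 10)/(1·4 + 1) = 49/5; p² − 96·q² = 2401 − 2400 = 1.
  The first convergent with p² − 96·q² = 1 gives the fundamental solution (x₁, y₁) = (49, 5).
Step 2: Apply the recurrence (x_{n+1}, y_{n+1}) = (x₁x_n + 96y₁y_n, x₁y_n + y₁x_n) repeatedly.
  From (x_1, y_1) = (49, 5): x_2 = 49·49 + 96·5·5 = 4801; y_2 = 49·5 + 5·49 = 490.
Step 3: Verify x_2² - 96·y_2² = 23049601 - 23049600 = 1 (should be 1). ✓

(x_1, y_1) = (49, 5); (x_2, y_2) = (4801, 490).


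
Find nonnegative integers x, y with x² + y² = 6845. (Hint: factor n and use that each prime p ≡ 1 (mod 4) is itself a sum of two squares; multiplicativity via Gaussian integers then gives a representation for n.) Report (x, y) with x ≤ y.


Step 1: Factor n = 6845 = 5 · 37^2.
Step 2: Check the mod-4 condition on each prime factor: 5 ≡ 1 (mod 4), exponent 1; 37 ≡ 1 (mod 4), exponent 2.
All primes ≡ 3 (mod 4) appear to even exponent (or don't appear), so by the two-squares theorem n IS expressible as a sum of two squares.
Step 3: Build a representation. Here n = 5 · 37 · 37 is a product of primes ≡ 1 (mod 4). Each prime p ≡ 1 (mod 4) is itself a sum of two squares; find a² by testing p − a² for a perfect square:
  5: 5 − 1² = 4 = 2² ⇒ 5 = 1² + 2².
  37: 37 − 1² = 36 = 6² ⇒ 37 = 1² + 6².
  Combine using the Brahmagupta–Fibonacci identity (a² + b²)(c² + d²) = (ac − bd)² + (ad + bc)² = (ac + bd)² + (ad − bc)²:
  5 · 37 = 185: from (1² + 2²)(1² + 6²), take (1·1 − 2·6, 1·6 + 2·1) = (1 − 12, 6 + 2) = (-11, 8); dropping signs (only squares matter) gives (11, 8); check 11² + 8² = 121 + 64 = 185 ✓.
  185 · 37 = 6845: from (11² + 8²)(1² + 6²), take (11·1 − 8·6, 11·6 + 8·1) = (11 − 48, 66 + 8) = (-37, 74); dropping signs (only squares matter) gives (37, 74); check 37² + 74² = 1369 + 5476 = 6845 ✓.
Step 4: Order so x ≤ y and verify: 37² + 74² = 1369 + 5476 = 6845 = n. ✓

n = 6845 = 37² + 74² (one valid representation with x ≤ y).


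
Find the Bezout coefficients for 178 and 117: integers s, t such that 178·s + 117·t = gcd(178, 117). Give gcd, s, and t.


Euclidean algorithm on (178, 117) — divide until remainder is 0:
  178 = 1 · 117 + 61
  117 = 1 · 61 + 56
  61 = 1 · 56 + 5
  56 = 11 · 5 + 1
  5 = 5 · 1 + 0
gcd(178, 117) = 1.
Track Bezout coefficients alongside the remainders: start with r₀ = 178 = a·1 + b·0 (s = 1, t = 0) and r₁ = 117 = a·0 + b·1 (s = 0, t = 1); each new remainder r_{k+1} = r_{k-1} − q_k·r_k inherits s_{k+1} = s_{k-1} − q_k·s_k, t_{k+1} = t_{k-1} − q_k·t_k, so r_k = a·s_k + b·t_k at every step:
  q = 1: r = 61, s = 1 − 1·0 = 1, t = 0 − 1·1 = -1  (check: 178·1 + 117·(-1) = 61)
  q = 1: r = 56, s = 0 − 1·1 = -1, t = 1 − 1·(-1) = 2  (check: 178·(-1) + 117·2 = 56)
  q = 1: r = 5, s = 1 − 1·(-1) = 2, t = -1 − 1·2 = -3  (check: 178·2 + 117·(-3) = 5)
  q = 11: r = 1, s = -1 − 11·2 = -23, t = 2 − 11·(-3) = 35  (check: 178·(-23) + 117·35 = 1)
The row with r = 1 (the gcd) gives the Bezout coefficients s = -23, t = 35.
Result: 178 · (-23) + 117 · (35) = 1.

gcd(178, 117) = 1; s = -23, t = 35 (check: 178·(-23) + 117·35 = 1).


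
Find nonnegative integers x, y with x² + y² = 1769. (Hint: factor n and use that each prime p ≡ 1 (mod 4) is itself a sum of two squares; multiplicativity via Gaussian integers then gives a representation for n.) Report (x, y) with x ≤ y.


Step 1: Factor n = 1769 = 29 · 61.
Step 2: Check the mod-4 condition on each prime factor: 29 ≡ 1 (mod 4), exponent 1; 61 ≡ 1 (mod 4), exponent 1.
All primes ≡ 3 (mod 4) appear to even exponent (or don't appear), so by the two-squares theorem n IS expressible as a sum of two squares.
Step 3: Build a representation. Here n = 29 · 61 is a product of primes ≡ 1 (mod 4). Each prime p ≡ 1 (mod 4) is itself a sum of two squares; find a² by testing p − a² for a perfect square:
  29: 29 − 1² = 28, 29 − 2² = 25 = 5² ⇒ 29 = 2² + 5².
  61: 61 − 1² = 60, 61 − 2² = 57, 61 − 3² = 52, 61 − 4² = 45, 61 − 5² = 36 = 6² ⇒ 61 = 5² + 6².
  Combine using the Brahmagupta–Fibonacci identity (a² + b²)(c² + d²) = (ac − bd)² + (ad + bc)² = (ac + bd)² + (ad − bc)²:
  29 · 61 = 1769: from (2² + 5²)(5² + 6²), take (2·5 − 5·6, 2·6 + 5·5) = (10 − 30, 12 + 25) = (-20, 37); dropping signs (only squares matter) gives (20, 37); check 20² + 37² = 400 + 1369 = 1769 ✓.
Step 4: Order so x ≤ y and verify: 20² + 37² = 400 + 1369 = 1769 = n. ✓

n = 1769 = 20² + 37² (one valid representation with x ≤ y).


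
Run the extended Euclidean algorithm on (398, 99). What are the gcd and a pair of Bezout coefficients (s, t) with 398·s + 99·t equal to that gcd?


Euclidean algorithm on (398, 99) — divide until remainder is 0:
  398 = 4 · 99 + 2
  99 = 49 · 2 + 1
  2 = 2 · 1 + 0
gcd(398, 99) = 1.
Track Bezout coefficients alongside the remainders: start with r₀ = 398 = a·1 + b·0 (s = 1, t = 0) and r₁ = 99 = a·0 + b·1 (s = 0, t = 1); each new remainder r_{k+1} = r_{k-1} − q_k·r_k inherits s_{k+1} = s_{k-1} − q_k·s_k, t_{k+1} = t_{k-1} − q_k·t_k, so r_k = a·s_k + b·t_k at every step:
  q = 4: r = 2, s = 1 − 4·0 = 1, t = 0 − 4·1 = -4  (check: 398·1 + 99·(-4) = 2)
  q = 49: r = 1, s = 0 − 49·1 = -49, t = 1 − 49·(-4) = 197  (check: 398·(-49) + 99·197 = 1)
The row with r = 1 (the gcd) gives the Bezout coefficients s = -49, t = 197.
Result: 398 · (-49) + 99 · (197) = 1.

gcd(398, 99) = 1; s = -49, t = 197 (check: 398·(-49) + 99·197 = 1).


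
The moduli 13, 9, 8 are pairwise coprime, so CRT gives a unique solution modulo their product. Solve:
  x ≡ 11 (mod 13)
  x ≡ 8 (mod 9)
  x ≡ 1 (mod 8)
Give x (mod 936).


Moduli 13, 9, 8 are pairwise coprime; by CRT there is a unique solution modulo M = 13 · 9 · 8 = 936.
Solve pairwise, accumulating the modulus:
  Start with x ≡ 11 (mod 13).
  Combine with x ≡ 8 (mod 9): since gcd(13, 9) = 1, we get a unique residue mod 117.
    Write x = 11 + 13·t and substitute into x ≡ 8 (mod 9): 13·t ≡ 8 − 11 = -3 (mod 9).
    Reduce coefficients mod 9: 4·t ≡ 6 (mod 9).
    The inverse of 4 mod 9 is 7 (since 4·7 = 28 = 3·9 + 1), so t ≡ 7·6 = 42 ≡ 6 (mod 9).
    Then x = 11 + 13·6 = 89, valid modulo lcm(13, 9) = 117: x ≡ 89 (mod 117).
  Combine with x ≡ 1 (mod 8): since gcd(117, 8) = 1, we get a unique residue mod 936.
    Write x = 89 + 117·t and substitute into x ≡ 1 (mod 8): 117·t ≡ 1 − 89 = -88 (mod 8).
    Reduce coefficients mod 8: 5·t ≡ 0 (mod 8).
    The inverse of 5 mod 8 is 5 (since 5·5 = 25 = 3·8 + 1), so t ≡ 5·0 = 0 ≡ 0 (mod 8).
    Then x = 89 + 117·0 = 89, valid modulo lcm(117, 8) = 936: x ≡ 89 (mod 936).
Verify: 89 mod 13 = 11 ✓, 89 mod 9 = 8 ✓, 89 mod 8 = 1 ✓.

x ≡ 89 (mod 936).


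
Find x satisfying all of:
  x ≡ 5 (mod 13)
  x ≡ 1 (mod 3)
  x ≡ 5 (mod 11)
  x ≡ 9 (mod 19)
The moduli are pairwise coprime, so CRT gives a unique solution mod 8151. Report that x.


Product of moduli M = 13 · 3 · 11 · 19 = 8151.
Merge one congruence at a time:
  Start: x ≡ 5 (mod 13).
  Combine with x ≡ 1 (mod 3); new modulus lcm = 39.
    Write x = 5 + 13·t and substitute into x ≡ 1 (mod 3): 13·t ≡ 1 − 5 = -4 (mod 3).
    Reduce coefficients mod 3: 1·t ≡ 2 (mod 3).
    So t ≡ 2 (mod 3).
    Then x = 5 + 13·2 = 31, valid modulo lcm(13, 3) = 39: x ≡ 31 (mod 39).
  Combine with x ≡ 5 (mod 11); new modulus lcm = 429.
    Write x = 31 + 39·t and substitute into x ≡ 5 (mod 11): 39·t ≡ 5 − 31 = -26 (mod 11).
    Reduce coefficients mod 11: 6·t ≡ 7 (mod 11).
    The inverse of 6 mod 11 is 2 (since 6·2 = 12 = 1·11 + 1), so t ≡ 2·7 = 14 ≡ 3 (mod 11).
    Then x = 31 + 39·3 = 148, valid modulo lcm(39, 11) = 429: x ≡ 148 (mod 429).
  Combine with x ≡ 9 (mod 19); new modulus lcm = 8151.
    Write x = 148 + 429·t and substitute into x ≡ 9 (mod 19): 429·t ≡ 9 − 148 = -139 (mod 19).
    Reduce coefficients mod 19: 11·t ≡ 13 (mod 19).
    The inverse of 11 mod 19 is 7 (since 11·7 = 77 = 4·19 + 1), so t ≡ 7·13 = 91 ≡ 15 (mod 19).
    Then x = 148 + 429·15 = 6583, valid modulo lcm(429, 19) = 8151: x ≡ 6583 (mod 8151).
Verify against each original: 6583 mod 13 = 5, 6583 mod 3 = 1, 6583 mod 11 = 5, 6583 mod 19 = 9.

x ≡ 6583 (mod 8151).


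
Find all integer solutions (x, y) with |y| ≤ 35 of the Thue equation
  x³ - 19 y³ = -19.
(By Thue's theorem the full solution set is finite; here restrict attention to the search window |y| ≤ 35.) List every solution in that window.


The equation is x³ - 19y³ = -19. For fixed y, x³ = 19·y³ − 19, so a solution requires the RHS to be a perfect cube.
Strategy: iterate y from -35 to 35, compute RHS = 19·y³ − 19, and check whether it is a (positive or negative) perfect cube.
Check small values of y:
  y = 0: RHS = -19 is not a perfect cube.
  y = 1: RHS = 0 = (0)³ ⇒ x = 0 works.
  y = -1: RHS = -38 is not a perfect cube.
  y = 2: RHS = 133 is not a perfect cube.
  y = -2: RHS = -171 is not a perfect cube.
  y = 3: RHS = 494 is not a perfect cube.
  y = -3: RHS = -532 is not a perfect cube.
Continuing the search up to |y| = 35 finds no further solutions beyond those listed.
Collected solutions: (0, 1).

Solutions (with |y| ≤ 35): (0, 1).


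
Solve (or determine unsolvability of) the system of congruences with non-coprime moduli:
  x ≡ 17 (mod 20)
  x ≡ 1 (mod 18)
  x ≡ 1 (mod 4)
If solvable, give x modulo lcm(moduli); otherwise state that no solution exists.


Moduli 20, 18, 4 are not pairwise coprime, so CRT works modulo lcm(m_i) when all pairwise compatibility conditions hold.
Pairwise compatibility: gcd(m_i, m_j) must divide a_i - a_j for every pair.
Merge one congruence at a time:
  Start: x ≡ 17 (mod 20).
  Combine with x ≡ 1 (mod 18): gcd(20, 18) = 2; 1 - 17 = -16, which IS divisible by 2, so compatible.
    Write x = 17 + 20·t and substitute into x ≡ 1 (mod 18): 20·t ≡ 1 − 17 = -16 (mod 18).
    Divide the congruence (and modulus) by g = 2: 10·t ≡ -8 (mod 9).
    Reduce coefficients mod 9: 1·t ≡ 1 (mod 9).
    So t ≡ 1 (mod 9).
    Then x = 17 + 20·1 = 37, valid modulo lcm(20, 18) = 180: x ≡ 37 (mod 180).
  Combine with x ≡ 1 (mod 4): gcd(180, 4) = 4; 1 - 37 = -36, which IS divisible by 4, so compatible.
    Write x = 37 + 180·t and substitute into x ≡ 1 (mod 4): 180·t ≡ 1 − 37 = -36 (mod 4).
    Divide the congruence (and modulus) by g = 4: 45·t ≡ -9 (mod 1).
    Modulo 1 every t works; take t = 0.
    Then x = 37 + 180·0 = 37, valid modulo lcm(180, 4) = 180: x ≡ 37 (mod 180).
Verify: 37 mod 20 = 17, 37 mod 18 = 1, 37 mod 4 = 1.

x ≡ 37 (mod 180).


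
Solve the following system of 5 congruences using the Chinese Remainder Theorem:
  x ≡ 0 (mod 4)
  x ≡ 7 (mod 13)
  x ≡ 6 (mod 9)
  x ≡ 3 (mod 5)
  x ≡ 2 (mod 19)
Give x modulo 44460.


Product of moduli M = 4 · 13 · 9 · 5 · 19 = 44460.
Merge one congruence at a time:
  Start: x ≡ 0 (mod 4).
  Combine with x ≡ 7 (mod 13); new modulus lcm = 52.
    Write x = 0 + 4·t and substitute into x ≡ 7 (mod 13): 4·t ≡ 7 − 0 = 7 (mod 13).
    The inverse of 4 mod 13 is 10 (since 4·10 = 40 = 3·13 + 1), so t ≡ 10·7 = 70 ≡ 5 (mod 13).
    Then x = 0 + 4·5 = 20, valid modulo lcm(4, 13) = 52: x ≡ 20 (mod 52).
  Combine with x ≡ 6 (mod 9); new modulus lcm = 468.
    Write x = 20 + 52·t and substitute into x ≡ 6 (mod 9): 52·t ≡ 6 − 20 = -14 (mod 9).
    Reduce coefficients mod 9: 7·t ≡ 4 (mod 9).
    The inverse of 7 mod 9 is 4 (since 7·4 = 28 = 3·9 + 1), so t ≡ 4·4 = 16 ≡ 7 (mod 9).
    Then x = 20 + 52·7 = 384, valid modulo lcm(52, 9) = 468: x ≡ 384 (mod 468).
  Combine with x ≡ 3 (mod 5); new modulus lcm = 2340.
    Write x = 384 + 468·t and substitute into x ≡ 3 (mod 5): 468·t ≡ 3 − 384 = -381 (mod 5).
    Reduce coefficients mod 5: 3·t ≡ 4 (mod 5).
    The inverse of 3 mod 5 is 2 (since 3·2 = 6 = 1·5 + 1), so t ≡ 2·4 = 8 ≡ 3 (mod 5).
    Then x = 384 + 468·3 = 1788, valid modulo lcm(468, 5) = 2340: x ≡ 1788 (mod 2340).
  Combine with x ≡ 2 (mod 19); new modulus lcm = 44460.
    Write x = 1788 + 2340·t and substitute into x ≡ 2 (mod 19): 2340·t ≡ 2 − 1788 = -1786 (mod 19).
    Reduce coefficients mod 19: 3·t ≡ 0 (mod 19).
    The inverse of 3 mod 19 is 13 (since 3·13 = 39 = 2·19 + 1), so t ≡ 13·0 = 0 ≡ 0 (mod 19).
    Then x = 1788 + 2340·0 = 1788, valid modulo lcm(2340, 19) = 44460: x ≡ 1788 (mod 44460).
Verify against each original: 1788 mod 4 = 0, 1788 mod 13 = 7, 1788 mod 9 = 6, 1788 mod 5 = 3, 1788 mod 19 = 2.

x ≡ 1788 (mod 44460).


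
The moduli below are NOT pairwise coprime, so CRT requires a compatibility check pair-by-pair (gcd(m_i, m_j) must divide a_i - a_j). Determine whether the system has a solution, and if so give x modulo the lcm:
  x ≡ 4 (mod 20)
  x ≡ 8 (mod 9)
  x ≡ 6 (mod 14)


Moduli 20, 9, 14 are not pairwise coprime, so CRT works modulo lcm(m_i) when all pairwise compatibility conditions hold.
Pairwise compatibility: gcd(m_i, m_j) must divide a_i - a_j for every pair.
Merge one congruence at a time:
  Start: x ≡ 4 (mod 20).
  Combine with x ≡ 8 (mod 9): gcd(20, 9) = 1; 8 - 4 = 4, which IS divisible by 1, so compatible.
    Write x = 4 + 20·t and substitute into x ≡ 8 (mod 9): 20·t ≡ 8 − 4 = 4 (mod 9).
    Reduce coefficients mod 9: 2·t ≡ 4 (mod 9).
    The inverse of 2 mod 9 is 5 (since 2·5 = 10 = 1·9 + 1), so t ≡ 5·4 = 20 ≡ 2 (mod 9).
    Then x = 4 + 20·2 = 44, valid modulo lcm(20, 9) = 180: x ≡ 44 (mod 180).
  Combine with x ≡ 6 (mod 14): gcd(180, 14) = 2; 6 - 44 = -38, which IS divisible by 2, so compatible.
    Write x = 44 + 180·t and substitute into x ≡ 6 (mod 14): 180·t ≡ 6 − 44 = -38 (mod 14).
    Divide the congruence (and modulus) by g = 2: 90·t ≡ -19 (mod 7).
    Reduce coefficients mod 7: 6·t ≡ 2 (mod 7).
    The inverse of 6 mod 7 is 6 (since 6·6 = 36 = 5·7 + 1), so t ≡ 6·2 = 12 ≡ 5 (mod 7).
    Then x = 44 + 180·5 = 944, valid modulo lcm(180, 14) = 1260: x ≡ 944 (mod 1260).
Verify: 944 mod 20 = 4, 944 mod 9 = 8, 944 mod 14 = 6.

x ≡ 944 (mod 1260).


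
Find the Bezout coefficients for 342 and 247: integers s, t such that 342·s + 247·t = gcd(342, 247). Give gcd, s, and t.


Euclidean algorithm on (342, 247) — divide until remainder is 0:
  342 = 1 · 247 + 95
  247 = 2 · 95 + 57
  95 = 1 · 57 + 38
  57 = 1 · 38 + 19
  38 = 2 · 19 + 0
gcd(342, 247) = 19.
Track Bezout coefficients alongside the remainders: start with r₀ = 342 = a·1 + b·0 (s = 1, t = 0) and r₁ = 247 = a·0 + b·1 (s = 0, t = 1); each new remainder r_{k+1} = r_{k-1} − q_k·r_k inherits s_{k+1} = s_{k-1} − q_k·s_k, t_{k+1} = t_{k-1} − q_k·t_k, so r_k = a·s_k + b·t_k at every step:
  q = 1: r = 95, s = 1 − 1·0 = 1, t = 0 − 1·1 = -1  (check: 342·1 + 247·(-1) = 95)
  q = 2: r = 57, s = 0 − 2·1 = -2, t = 1 − 2·(-1) = 3  (check: 342·(-2) + 247·3 = 57)
  q = 1: r = 38, s = 1 − 1·(-2) = 3, t = -1 − 1·3 = -4  (check: 342·3 + 247·(-4) = 38)
  q = 1: r = 19, s = -2 − 1·3 = -5, t = 3 − 1·(-4) = 7  (check: 342·(-5) + 247·7 = 19)
The row with r = 19 (the gcd) gives the Bezout coefficients s = -5, t = 7.
Result: 342 · (-5) + 247 · (7) = 19.

gcd(342, 247) = 19; s = -5, t = 7 (check: 342·(-5) + 247·7 = 19).


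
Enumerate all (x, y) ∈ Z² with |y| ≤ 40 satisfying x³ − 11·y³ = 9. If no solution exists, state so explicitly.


The equation is x³ - 11y³ = 9. For fixed y, x³ = 11·y³ + 9, so a solution requires the RHS to be a perfect cube.
Strategy: iterate y from -40 to 40, compute RHS = 11·y³ + 9, and check whether it is a (positive or negative) perfect cube.
Check small values of y:
  y = 0: RHS = 9 is not a perfect cube.
  y = 1: RHS = 20 is not a perfect cube.
  y = -1: RHS = -2 is not a perfect cube.
  y = 2: RHS = 97 is not a perfect cube.
  y = -2: RHS = -79 is not a perfect cube.
  y = 3: RHS = 306 is not a perfect cube.
  y = -3: RHS = -288 is not a perfect cube.
Continuing the search up to |y| = 40 finds no solutions either.
No (x, y) in the scanned range satisfies the equation.

No integer solutions with |y| ≤ 40.


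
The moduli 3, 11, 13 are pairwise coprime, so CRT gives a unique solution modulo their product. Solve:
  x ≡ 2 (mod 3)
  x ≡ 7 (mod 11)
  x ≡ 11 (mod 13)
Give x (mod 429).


Moduli 3, 11, 13 are pairwise coprime; by CRT there is a unique solution modulo M = 3 · 11 · 13 = 429.
Solve pairwise, accumulating the modulus:
  Start with x ≡ 2 (mod 3).
  Combine with x ≡ 7 (mod 11): since gcd(3, 11) = 1, we get a unique residue mod 33.
    Write x = 2 + 3·t and substitute into x ≡ 7 (mod 11): 3·t ≡ 7 − 2 = 5 (mod 11).
    The inverse of 3 mod 11 is 4 (since 3·4 = 12 = 1·11 + 1), so t ≡ 4·5 = 20 ≡ 9 (mod 11).
    Then x = 2 + 3·9 = 29, valid modulo lcm(3, 11) = 33: x ≡ 29 (mod 33).
  Combine with x ≡ 11 (mod 13): since gcd(33, 13) = 1, we get a unique residue mod 429.
    Write x = 29 + 33·t and substitute into x ≡ 11 (mod 13): 33·t ≡ 11 − 29 = -18 (mod 13).
    Reduce coefficients mod 13: 7·t ≡ 8 (mod 13).
    The inverse of 7 mod 13 is 2 (since 7·2 = 14 = 1·13 + 1), so t ≡ 2·8 = 16 ≡ 3 (mod 13).
    Then x = 29 + 33·3 = 128, valid modulo lcm(33, 13) = 429: x ≡ 128 (mod 429).
Verify: 128 mod 3 = 2 ✓, 128 mod 11 = 7 ✓, 128 mod 13 = 11 ✓.

x ≡ 128 (mod 429).


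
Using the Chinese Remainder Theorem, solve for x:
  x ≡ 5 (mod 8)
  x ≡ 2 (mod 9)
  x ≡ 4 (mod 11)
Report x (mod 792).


Moduli 8, 9, 11 are pairwise coprime; by CRT there is a unique solution modulo M = 8 · 9 · 11 = 792.
Solve pairwise, accumulating the modulus:
  Start with x ≡ 5 (mod 8).
  Combine with x ≡ 2 (mod 9): since gcd(8, 9) = 1, we get a unique residue mod 72.
    Write x = 5 + 8·t and substitute into x ≡ 2 (mod 9): 8·t ≡ 2 − 5 = -3 (mod 9).
    Reduce coefficients mod 9: 8·t ≡ 6 (mod 9).
    The inverse of 8 mod 9 is 8 (since 8·8 = 64 = 7·9 + 1), so t ≡ 8·6 = 48 ≡ 3 (mod 9).
    Then x = 5 + 8·3 = 29, valid modulo lcm(8, 9) = 72: x ≡ 29 (mod 72).
  Combine with x ≡ 4 (mod 11): since gcd(72, 11) = 1, we get a unique residue mod 792.
    Write x = 29 + 72·t and substitute into x ≡ 4 (mod 11): 72·t ≡ 4 − 29 = -25 (mod 11).
    Reduce coefficients mod 11: 6·t ≡ 8 (mod 11).
    The inverse of 6 mod 11 is 2 (since 6·2 = 12 = 1·11 + 1), so t ≡ 2·8 = 16 ≡ 5 (mod 11).
    Then x = 29 + 72·5 = 389, valid modulo lcm(72, 11) = 792: x ≡ 389 (mod 792).
Verify: 389 mod 8 = 5 ✓, 389 mod 9 = 2 ✓, 389 mod 11 = 4 ✓.

x ≡ 389 (mod 792).


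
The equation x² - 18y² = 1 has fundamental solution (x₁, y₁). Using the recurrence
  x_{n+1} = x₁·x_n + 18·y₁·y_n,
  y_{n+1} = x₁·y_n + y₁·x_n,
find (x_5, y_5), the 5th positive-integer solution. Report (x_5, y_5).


Step 1: Find the fundamental solution (x₁, y₁) of x² - 18y² = 1.
  Expand √18 as a continued fraction. a₀ = ⌊√18⌋ = 4; iterate m_{k+1} = d_k·a_k − m_k, d_{k+1} = (18 − m_{k+1}²)/d_k, a_{k+1} = ⌊(a₀ + m_{k+1})/d_{k+1}⌋ (starting m₀ = 0, d₀ = 1), with convergents p_k = a_k·p_{k-1} + p_{k-2}, q_k = a_k·q_{k-1} + q_{k-2} (p₋₁ = 1, q₋₁ = 0):
  k = 0: a₀ = 4; p₀/q₀ = 4/1; p₀² − 18·q₀² = 16 − 18 = -2.
  k = 1: m = 4, d = 2, a = ⌊(4 + 4)/2⌋ = 4; p/q = (4·4 + 1)/(4·1 + 0) = 17/4; p² − 18·q² = 289 − 288 = 1.
  The first convergent with p² − 18·q² = 1 gives the fundamental solution (x₁, y₁) = (17, 4).
Step 2: Apply the recurrence (x_{n+1}, y_{n+1}) = (x₁x_n + 18y₁y_n, x₁y_n + y₁x_n) repeatedly.
  From (x_1, y_1) = (17, 4): x_2 = 17·17 + 18·4·4 = 577; y_2 = 17·4 + 4·17 = 136.
  From (x_2, y_2) = (577, 136): x_3 = 17·577 + 18·4·136 = 19601; y_3 = 17·136 + 4·577 = 4620.
  From (x_3, y_3) = (19601, 4620): x_4 = 17·19601 + 18·4·4620 = 665857; y_4 = 17·4620 + 4·19601 = 156944.
  From (x_4, y_4) = (665857, 156944): x_5 = 17·665857 + 18·4·156944 = 22619537; y_5 = 17·156944 + 4·665857 = 5331476.
Step 3: Verify x_5² - 18·y_5² = 511643454094369 - 511643454094368 = 1 (should be 1). ✓

(x_1, y_1) = (17, 4); (x_5, y_5) = (22619537, 5331476).


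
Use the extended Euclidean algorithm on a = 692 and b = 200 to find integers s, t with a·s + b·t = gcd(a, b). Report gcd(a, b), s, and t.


Euclidean algorithm on (692, 200) — divide until remainder is 0:
  692 = 3 · 200 + 92
  200 = 2 · 92 + 16
  92 = 5 · 16 + 12
  16 = 1 · 12 + 4
  12 = 3 · 4 + 0
gcd(692, 200) = 4.
Track Bezout coefficients alongside the remainders: start with r₀ = 692 = a·1 + b·0 (s = 1, t = 0) and r₁ = 200 = a·0 + b·1 (s = 0, t = 1); each new remainder r_{k+1} = r_{k-1} − q_k·r_k inherits s_{k+1} = s_{k-1} − q_k·s_k, t_{k+1} = t_{k-1} − q_k·t_k, so r_k = a·s_k + b·t_k at every step:
  q = 3: r = 92, s = 1 − 3·0 = 1, t = 0 − 3·1 = -3  (check: 692·1 + 200·(-3) = 92)
  q = 2: r = 16, s = 0 − 2·1 = -2, t = 1 − 2·(-3) = 7  (check: 692·(-2) + 200·7 = 16)
  q = 5: r = 12, s = 1 − 5·(-2) = 11, t = -3 − 5·7 = -38  (check: 692·11 + 200·(-38) = 12)
  q = 1: r = 4, s = -2 − 1·11 = -13, t = 7 − 1·(-38) = 45  (check: 692·(-13) + 200·45 = 4)
The row with r = 4 (the gcd) gives the Bezout coefficients s = -13, t = 45.
Result: 692 · (-13) + 200 · (45) = 4.

gcd(692, 200) = 4; s = -13, t = 45 (check: 692·(-13) + 200·45 = 4).


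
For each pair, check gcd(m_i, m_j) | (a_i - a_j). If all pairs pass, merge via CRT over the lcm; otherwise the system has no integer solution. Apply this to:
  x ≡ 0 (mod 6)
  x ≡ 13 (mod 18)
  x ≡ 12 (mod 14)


Moduli 6, 18, 14 are not pairwise coprime, so CRT works modulo lcm(m_i) when all pairwise compatibility conditions hold.
Pairwise compatibility: gcd(m_i, m_j) must divide a_i - a_j for every pair.
Merge one congruence at a time:
  Start: x ≡ 0 (mod 6).
  Combine with x ≡ 13 (mod 18): gcd(6, 18) = 6, and 13 - 0 = 13 is NOT divisible by 6.
    ⇒ system is inconsistent (no integer solution).

No solution (the system is inconsistent).


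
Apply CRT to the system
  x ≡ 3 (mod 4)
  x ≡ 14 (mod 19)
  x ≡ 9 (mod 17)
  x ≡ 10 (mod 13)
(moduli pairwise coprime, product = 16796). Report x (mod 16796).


Product of moduli M = 4 · 19 · 17 · 13 = 16796.
Merge one congruence at a time:
  Start: x ≡ 3 (mod 4).
  Combine with x ≡ 14 (mod 19); new modulus lcm = 76.
    Write x = 3 + 4·t and substitute into x ≡ 14 (mod 19): 4·t ≡ 14 − 3 = 11 (mod 19).
    The inverse of 4 mod 19 is 5 (since 4·5 = 20 = 1·19 + 1), so t ≡ 5·11 = 55 ≡ 17 (mod 19).
    Then x = 3 + 4·17 = 71, valid modulo lcm(4, 19) = 76: x ≡ 71 (mod 76).
  Combine with x ≡ 9 (mod 17); new modulus lcm = 1292.
    Write x = 71 + 76·t and substitute into x ≡ 9 (mod 17): 76·t ≡ 9 − 71 = -62 (mod 17).
    Reduce coefficients mod 17: 8·t ≡ 6 (mod 17).
    The inverse of 8 mod 17 is 15 (since 8·15 = 120 = 7·17 + 1), so t ≡ 15·6 = 90 ≡ 5 (mod 17).
    Then x = 71 + 76·5 = 451, valid modulo lcm(76, 17) = 1292: x ≡ 451 (mod 1292).
  Combine with x ≡ 10 (mod 13); new modulus lcm = 16796.
    Write x = 451 + 1292·t and substitute into x ≡ 10 (mod 13): 1292·t ≡ 10 − 451 = -441 (mod 13).
    Reduce coefficients mod 13: 5·t ≡ 1 (mod 13).
    The inverse of 5 mod 13 is 8 (since 5·8 = 40 = 3·13 + 1), so t ≡ 8·1 = 8 ≡ 8 (mod 13).
    Then x = 451 + 1292·8 = 10787, valid modulo lcm(1292, 13) = 16796: x ≡ 10787 (mod 16796).
Verify against each original: 10787 mod 4 = 3, 10787 mod 19 = 14, 10787 mod 17 = 9, 10787 mod 13 = 10.

x ≡ 10787 (mod 16796).


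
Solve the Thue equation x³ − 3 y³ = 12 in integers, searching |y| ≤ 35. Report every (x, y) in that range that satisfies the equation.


The equation is x³ - 3y³ = 12. For fixed y, x³ = 3·y³ + 12, so a solution requires the RHS to be a perfect cube.
Strategy: iterate y from -35 to 35, compute RHS = 3·y³ + 12, and check whether it is a (positive or negative) perfect cube.
Check small values of y:
  y = 0: RHS = 12 is not a perfect cube.
  y = 1: RHS = 15 is not a perfect cube.
  y = -1: RHS = 9 is not a perfect cube.
  y = 2: RHS = 36 is not a perfect cube.
  y = -2: RHS = -12 is not a perfect cube.
  y = 3: RHS = 93 is not a perfect cube.
  y = -3: RHS = -69 is not a perfect cube.
Continuing the search up to |y| = 35 finds no solutions either.
No (x, y) in the scanned range satisfies the equation.

No integer solutions with |y| ≤ 35.


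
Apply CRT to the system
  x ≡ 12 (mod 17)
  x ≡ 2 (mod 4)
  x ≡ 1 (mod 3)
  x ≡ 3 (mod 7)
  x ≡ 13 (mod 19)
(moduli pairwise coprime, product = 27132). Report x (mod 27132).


Product of moduli M = 17 · 4 · 3 · 7 · 19 = 27132.
Merge one congruence at a time:
  Start: x ≡ 12 (mod 17).
  Combine with x ≡ 2 (mod 4); new modulus lcm = 68.
    Write x = 12 + 17·t and substitute into x ≡ 2 (mod 4): 17·t ≡ 2 − 12 = -10 (mod 4).
    Reduce coefficients mod 4: 1·t ≡ 2 (mod 4).
    So t ≡ 2 (mod 4).
    Then x = 12 + 17·2 = 46, valid modulo lcm(17, 4) = 68: x ≡ 46 (mod 68).
  Combine with x ≡ 1 (mod 3); new modulus lcm = 204.
    Write x = 46 + 68·t and substitute into x ≡ 1 (mod 3): 68·t ≡ 1 − 46 = -45 (mod 3).
    Reduce coefficients mod 3: 2·t ≡ 0 (mod 3).
    The inverse of 2 mod 3 is 2 (since 2·2 = 4 = 1·3 + 1), so t ≡ 2·0 = 0 ≡ 0 (mod 3).
    Then x = 46 + 68·0 = 46, valid modulo lcm(68, 3) = 204: x ≡ 46 (mod 204).
  Combine with x ≡ 3 (mod 7); new modulus lcm = 1428.
    Write x = 46 + 204·t and substitute into x ≡ 3 (mod 7): 204·t ≡ 3 − 46 = -43 (mod 7).
    Reduce coefficients mod 7: 1·t ≡ 6 (mod 7).
    So t ≡ 6 (mod 7).
    Then x = 46 + 204·6 = 1270, valid modulo lcm(204, 7) = 1428: x ≡ 1270 (mod 1428).
  Combine with x ≡ 13 (mod 19); new modulus lcm = 27132.
    Write x = 1270 + 1428·t and substitute into x ≡ 13 (mod 19): 1428·t ≡ 13 − 1270 = -1257 (mod 19).
    Reduce coefficients mod 19: 3·t ≡ 16 (mod 19).
    The inverse of 3 mod 19 is 13 (since 3·13 = 39 = 2·19 + 1), so t ≡ 13·16 = 208 ≡ 18 (mod 19).
    Then x = 1270 + 1428·18 = 26974, valid modulo lcm(1428, 19) = 27132: x ≡ 26974 (mod 27132).
Verify against each original: 26974 mod 17 = 12, 26974 mod 4 = 2, 26974 mod 3 = 1, 26974 mod 7 = 3, 26974 mod 19 = 13.

x ≡ 26974 (mod 27132).


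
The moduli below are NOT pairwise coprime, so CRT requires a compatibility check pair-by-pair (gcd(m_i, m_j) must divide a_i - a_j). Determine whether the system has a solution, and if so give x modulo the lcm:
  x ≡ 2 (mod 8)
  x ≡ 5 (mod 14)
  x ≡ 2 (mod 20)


Moduli 8, 14, 20 are not pairwise coprime, so CRT works modulo lcm(m_i) when all pairwise compatibility conditions hold.
Pairwise compatibility: gcd(m_i, m_j) must divide a_i - a_j for every pair.
Merge one congruence at a time:
  Start: x ≡ 2 (mod 8).
  Combine with x ≡ 5 (mod 14): gcd(8, 14) = 2, and 5 - 2 = 3 is NOT divisible by 2.
    ⇒ system is inconsistent (no integer solution).

No solution (the system is inconsistent).


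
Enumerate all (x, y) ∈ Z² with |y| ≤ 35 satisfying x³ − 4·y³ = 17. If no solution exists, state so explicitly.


The equation is x³ - 4y³ = 17. For fixed y, x³ = 4·y³ + 17, so a solution requires the RHS to be a perfect cube.
Strategy: iterate y from -35 to 35, compute RHS = 4·y³ + 17, and check whether it is a (positive or negative) perfect cube.
Check small values of y:
  y = 0: RHS = 17 is not a perfect cube.
  y = 1: RHS = 21 is not a perfect cube.
  y = -1: RHS = 13 is not a perfect cube.
  y = 2: RHS = 49 is not a perfect cube.
  y = -2: RHS = -15 is not a perfect cube.
  y = 3: RHS = 125 = (5)³ ⇒ x = 5 works.
  y = -3: RHS = -91 is not a perfect cube.
Continuing the search up to |y| = 35 finds no further solutions beyond those listed.
Collected solutions: (5, 3).

Solutions (with |y| ≤ 35): (5, 3).


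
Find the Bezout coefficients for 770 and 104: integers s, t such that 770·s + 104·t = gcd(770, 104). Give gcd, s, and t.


Euclidean algorithm on (770, 104) — divide until remainder is 0:
  770 = 7 · 104 + 42
  104 = 2 · 42 + 20
  42 = 2 · 20 + 2
  20 = 10 · 2 + 0
gcd(770, 104) = 2.
Track Bezout coefficients alongside the remainders: start with r₀ = 770 = a·1 + b·0 (s = 1, t = 0) and r₁ = 104 = a·0 + b·1 (s = 0, t = 1); each new remainder r_{k+1} = r_{k-1} − q_k·r_k inherits s_{k+1} = s_{k-1} − q_k·s_k, t_{k+1} = t_{k-1} − q_k·t_k, so r_k = a·s_k + b·t_k at every step:
  q = 7: r = 42, s = 1 − 7·0 = 1, t = 0 − 7·1 = -7  (check: 770·1 + 104·(-7) = 42)
  q = 2: r = 20, s = 0 − 2·1 = -2, t = 1 − 2·(-7) = 15  (check: 770·(-2) + 104·15 = 20)
  q = 2: r = 2, s = 1 − 2·(-2) = 5, t = -7 − 2·15 = -37  (check: 770·5 + 104·(-37) = 2)
The row with r = 2 (the gcd) gives the Bezout coefficients s = 5, t = -37.
Result: 770 · (5) + 104 · (-37) = 2.

gcd(770, 104) = 2; s = 5, t = -37 (check: 770·5 + 104·(-37) = 2).


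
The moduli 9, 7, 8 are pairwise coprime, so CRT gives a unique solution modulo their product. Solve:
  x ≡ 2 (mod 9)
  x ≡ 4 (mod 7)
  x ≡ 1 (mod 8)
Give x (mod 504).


Moduli 9, 7, 8 are pairwise coprime; by CRT there is a unique solution modulo M = 9 · 7 · 8 = 504.
Solve pairwise, accumulating the modulus:
  Start with x ≡ 2 (mod 9).
  Combine with x ≡ 4 (mod 7): since gcd(9, 7) = 1, we get a unique residue mod 63.
    Write x = 2 + 9·t and substitute into x ≡ 4 (mod 7): 9·t ≡ 4 − 2 = 2 (mod 7).
    Reduce coefficients mod 7: 2·t ≡ 2 (mod 7).
    The inverse of 2 mod 7 is 4 (since 2·4 = 8 = 1·7 + 1), so t ≡ 4·2 = 8 ≡ 1 (mod 7).
    Then x = 2 + 9·1 = 11, valid modulo lcm(9, 7) = 63: x ≡ 11 (mod 63).
  Combine with x ≡ 1 (mod 8): since gcd(63, 8) = 1, we get a unique residue mod 504.
    Write x = 11 + 63·t and substitute into x ≡ 1 (mod 8): 63·t ≡ 1 − 11 = -10 (mod 8).
    Reduce coefficients mod 8: 7·t ≡ 6 (mod 8).
    The inverse of 7 mod 8 is 7 (since 7·7 = 49 = 6·8 + 1), so t ≡ 7·6 = 42 ≡ 2 (mod 8).
    Then x = 11 + 63·2 = 137, valid modulo lcm(63, 8) = 504: x ≡ 137 (mod 504).
Verify: 137 mod 9 = 2 ✓, 137 mod 7 = 4 ✓, 137 mod 8 = 1 ✓.

x ≡ 137 (mod 504).


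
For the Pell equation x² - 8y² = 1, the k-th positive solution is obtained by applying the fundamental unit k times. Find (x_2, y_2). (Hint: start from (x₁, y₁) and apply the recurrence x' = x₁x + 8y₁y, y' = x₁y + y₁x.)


Step 1: Find the fundamental solution (x₁, y₁) of x² - 8y² = 1.
  Expand √8 as a continued fraction. a₀ = ⌊√8⌋ = 2; iterate m_{k+1} = d_k·a_k − m_k, d_{k+1} = (8 − m_{k+1}²)/d_k, a_{k+1} = ⌊(a₀ + m_{k+1})/d_{k+1}⌋ (starting m₀ = 0, d₀ = 1), with convergents p_k = a_k·p_{k-1} + p_{k-2}, q_k = a_k·q_{k-1} + q_{k-2} (p₋₁ = 1, q₋₁ = 0):
  k = 0: a₀ = 2; p₀/q₀ = 2/1; p₀² − 8·q₀² = 4 − 8 = -4.
  k = 1: m = 2, d = 4, a = ⌊(2 + 2)/4⌋ = 1; p/q = (1·2 + 1)/(1·1 + 0) = 3/1; p² − 8·q² = 9 − 8 = 1.
  The first convergent with p² − 8·q² = 1 gives the fundamental solution (x₁, y₁) = (3, 1).
Step 2: Apply the recurrence (x_{n+1}, y_{n+1}) = (x₁x_n + 8y₁y_n, x₁y_n + y₁x_n) repeatedly.
  From (x_1, y_1) = (3, 1): x_2 = 3·3 + 8·1·1 = 17; y_2 = 3·1 + 1·3 = 6.
Step 3: Verify x_2² - 8·y_2² = 289 - 288 = 1 (should be 1). ✓

(x_1, y_1) = (3, 1); (x_2, y_2) = (17, 6).


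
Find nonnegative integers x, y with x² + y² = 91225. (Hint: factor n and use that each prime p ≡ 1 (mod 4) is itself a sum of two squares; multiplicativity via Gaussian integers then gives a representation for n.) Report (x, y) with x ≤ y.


Step 1: Factor n = 91225 = 5^2 · 41 · 89.
Step 2: Check the mod-4 condition on each prime factor: 5 ≡ 1 (mod 4), exponent 2; 41 ≡ 1 (mod 4), exponent 1; 89 ≡ 1 (mod 4), exponent 1.
All primes ≡ 3 (mod 4) appear to even exponent (or don't appear), so by the two-squares theorem n IS expressible as a sum of two squares.
Step 3: Build a representation. Group n = k² · m with k = 5 and m = 41 · 89 = 3649 (a product of primes ≡ 1 (mod 4)); a representation of m scales to one of n via (k·x)² + (k·y)² = k²(x² + y²). Each prime p ≡ 1 (mod 4) is itself a sum of two squares; find a² by testing p − a² for a perfect square:
  41: 41 − 1² = 40, 41 − 2² = 37, 41 − 3² = 32, 41 − 4² = 25 = 5² ⇒ 41 = 4² + 5².
  89: 89 − 1² = 88, 89 − 2² = 85, 89 − 3² = 80, 89 − 4² = 73, 89 − 5² = 64 = 8² ⇒ 89 = 5² + 8².
  Combine using the Brahmagupta–Fibonacci identity (a² + b²)(c² + d²) = (ac − bd)² + (ad + bc)² = (ac + bd)² + (ad − bc)²:
  41 · 89 = 3649: from (4² + 5²)(5² + 8²), take (4·5 − 5·8, 4·8 + 5·5) = (20 − 40, 32 + 25) = (-20, 57); dropping signs (only squares matter) gives (20, 57); check 20² + 57² = 400 + 3249 = 3649 ✓.
  Scale by k = 5: (5·20, 5·57) = (100, 285).
Step 4: Order so x ≤ y and verify: 100² + 285² = 10000 + 81225 = 91225 = n. ✓

n = 91225 = 100² + 285² (one valid representation with x ≤ y).
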